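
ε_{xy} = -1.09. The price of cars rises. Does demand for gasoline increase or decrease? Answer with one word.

ε < 0 and the price of cars rises, so the quantity of gasoline moves in the opposite direction: it decreases.

decrease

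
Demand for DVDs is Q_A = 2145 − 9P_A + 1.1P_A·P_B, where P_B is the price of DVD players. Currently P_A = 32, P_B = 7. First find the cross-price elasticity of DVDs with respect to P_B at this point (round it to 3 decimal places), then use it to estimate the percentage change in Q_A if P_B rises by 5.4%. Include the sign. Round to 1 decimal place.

At P_A = 32, P_B = 7: Q_A = 2103.4.
∂Q_A/∂P_B = 1.1P_A = 35.2000.
ε = (∂Q_A/∂P_B)(P_B/Q_A) = 35.2000 × 7/2103.4 ≈ 0.117.
%ΔQ_A ≈ ε × %ΔP_B = 0.117 × (5.4%) = 0.6%.

0.6%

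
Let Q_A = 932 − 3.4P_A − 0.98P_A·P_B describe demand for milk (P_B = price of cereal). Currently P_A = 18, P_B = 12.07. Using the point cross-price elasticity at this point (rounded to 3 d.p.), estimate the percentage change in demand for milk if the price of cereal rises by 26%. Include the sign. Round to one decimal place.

At P_A = 18, P_B = 12.07: Q_A = 657.885.
∂Q_A/∂P_B = -0.98P_A = -17.6400.
ε = (∂Q_A/∂P_B)(P_B/Q_A) = -17.6400 × 12.07/657.885 ≈ -0.324.
%ΔQ_A ≈ ε × %ΔP_B = -0.324 × (26%) = -8.4%.

-8.4%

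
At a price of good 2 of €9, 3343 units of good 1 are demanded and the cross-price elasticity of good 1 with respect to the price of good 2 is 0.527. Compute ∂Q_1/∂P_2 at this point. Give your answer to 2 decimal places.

ε = (∂Q_1/∂P_2)·(P_2/Q_1) ⇒ ∂Q_1/∂P_2 = ε·Q_1/P_2 = 0.527 × 3343/9 ≈ 195.75.

195.75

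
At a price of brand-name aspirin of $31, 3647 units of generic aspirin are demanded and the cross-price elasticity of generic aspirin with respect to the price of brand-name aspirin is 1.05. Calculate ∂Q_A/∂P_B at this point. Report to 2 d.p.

123.53

ε = (∂Q_A/∂P_B)·(P_B/Q_A) ⇒ ∂Q_A/∂P_B = ε·Q_A/P_B = 1.05 × 3647/31 ≈ 123.53.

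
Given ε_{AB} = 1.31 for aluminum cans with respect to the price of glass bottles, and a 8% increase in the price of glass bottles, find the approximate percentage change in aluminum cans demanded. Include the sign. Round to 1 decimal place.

10.5%

%ΔQ ≈ ε × %ΔP of glass bottles = 1.31 × (8%) = 10.5%.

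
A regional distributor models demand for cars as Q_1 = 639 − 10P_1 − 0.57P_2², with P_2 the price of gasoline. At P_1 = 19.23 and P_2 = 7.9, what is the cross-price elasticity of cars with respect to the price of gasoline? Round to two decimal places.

-0.17

At P_1 = 19.23 and P_2 = 7.9: Q_1 = 411.126.
∂Q_1/∂P_2 = -1.14P_2 = -1.14(7.9) = -9.0060.
ε = (∂Q_1/∂P_2)(P_2/Q_1) = -9.0060 × (7.9/411.126) ≈ -0.17.
ε < 0: complements.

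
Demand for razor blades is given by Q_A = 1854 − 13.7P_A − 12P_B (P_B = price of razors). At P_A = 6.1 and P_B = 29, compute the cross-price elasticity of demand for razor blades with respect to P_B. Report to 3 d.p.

At P_A = 6.1 and P_B = 29: Q_A = 1422.43.
∂Q_A/∂P_B = -12.
ε = (∂Q_A/∂P_B)(P_B/Q_A) = -12 × (29/1422.43) ≈ -0.245.

-0.245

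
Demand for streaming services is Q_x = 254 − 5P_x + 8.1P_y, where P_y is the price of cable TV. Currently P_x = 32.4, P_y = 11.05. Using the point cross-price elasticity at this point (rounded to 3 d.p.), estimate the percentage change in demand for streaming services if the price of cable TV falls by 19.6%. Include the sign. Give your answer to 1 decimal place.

At P_x = 32.4, P_y = 11.05: Q_x = 181.505.
∂Q_x/∂P_y = 8.1.
ε = (∂Q_x/∂P_y)(P_y/Q_x) = 8.1000 × 11.05/181.505 ≈ 0.493.
%ΔQ_x ≈ ε × %ΔP_y = 0.493 × (-19.6%) = -9.7%.

-9.7%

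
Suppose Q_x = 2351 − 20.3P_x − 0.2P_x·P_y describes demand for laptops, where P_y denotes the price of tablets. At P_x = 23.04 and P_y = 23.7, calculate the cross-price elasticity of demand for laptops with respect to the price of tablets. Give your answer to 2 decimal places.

At P_x = 23.04 and P_y = 23.7: Q_x = 1774.078.
∂Q_x/∂P_y = -0.2P_x = -0.2(23.04) = -4.6080.
ε = (∂Q_x/∂P_y)(P_y/Q_x) = -4.6080 × (23.7/1774.078) ≈ -0.06.
ε < 0: complements.

-0.06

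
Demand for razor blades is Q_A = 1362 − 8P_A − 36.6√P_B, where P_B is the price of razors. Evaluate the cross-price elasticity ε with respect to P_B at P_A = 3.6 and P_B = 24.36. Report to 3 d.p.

-0.078

At P_A = 3.6 and P_B = 24.36: Q_A = 1152.558.
∂Q_A/∂P_B = -36.6/(2√P_B) = -36.6/(2√24.36) = -3.7078.
ε = (∂Q_A/∂P_B)(P_B/Q_A) = -3.7078 × (24.36/1152.558) ≈ -0.078.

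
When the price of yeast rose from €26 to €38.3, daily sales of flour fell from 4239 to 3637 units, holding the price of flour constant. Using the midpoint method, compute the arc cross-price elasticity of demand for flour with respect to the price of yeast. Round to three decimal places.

-0.400

ΔQ_A = 3637 − 4239 = -602; ΔP_B = 38.3 − 26 = 12.3.
Midpoints: Q̄_A = 3938.0, P̄_B = 32.15.
ε = (ΔQ_A/Q̄_A)/(ΔP_B/P̄_B) = (-602/3938.0)/(12.3/32.15) ≈ -0.400.
ε < 0: flour and yeast are complements.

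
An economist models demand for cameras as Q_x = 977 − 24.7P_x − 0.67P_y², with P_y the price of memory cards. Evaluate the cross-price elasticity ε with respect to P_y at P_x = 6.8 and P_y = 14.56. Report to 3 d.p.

At P_x = 6.8 and P_y = 14.56: Q_x = 667.004.
∂Q_x/∂P_y = -1.34P_y = -1.34(14.56) = -19.5104.
ε = (∂Q_x/∂P_y)(P_y/Q_x) = -19.5104 × (14.56/667.004) ≈ -0.426.
ε < 0: complements.

-0.426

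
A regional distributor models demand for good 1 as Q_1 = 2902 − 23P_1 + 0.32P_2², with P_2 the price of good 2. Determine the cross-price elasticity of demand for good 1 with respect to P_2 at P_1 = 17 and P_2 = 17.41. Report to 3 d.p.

At P_1 = 17 and P_2 = 17.41: Q_1 = 2607.995.
∂Q_1/∂P_2 = 0.64P_2 = 0.64(17.41) = 11.1424.
ε = (∂Q_1/∂P_2)(P_2/Q_1) = 11.1424 × (17.41/2607.995) ≈ 0.074.
ε > 0: substitutes.

0.074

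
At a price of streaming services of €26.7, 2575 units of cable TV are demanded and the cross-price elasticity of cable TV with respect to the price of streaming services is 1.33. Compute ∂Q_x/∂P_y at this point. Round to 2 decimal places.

ε = (∂Q_x/∂P_y)·(P_y/Q_x) ⇒ ∂Q_x/∂P_y = ε·Q_x/P_y = 1.33 × 2575/26.7 ≈ 128.27.

128.27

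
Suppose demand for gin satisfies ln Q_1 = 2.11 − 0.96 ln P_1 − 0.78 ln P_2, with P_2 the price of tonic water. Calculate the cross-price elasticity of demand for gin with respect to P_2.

-0.78

In a log-linear (constant-elasticity) demand function, the coefficient on ln P_2 is the cross-price elasticity.
ε = -0.78. Negative, so gin and tonic water are complements.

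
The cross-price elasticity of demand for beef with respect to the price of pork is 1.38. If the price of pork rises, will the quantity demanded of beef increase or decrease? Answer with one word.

increase

ε > 0 and the price of pork rises, so the quantity of beef moves in the same direction: it increases.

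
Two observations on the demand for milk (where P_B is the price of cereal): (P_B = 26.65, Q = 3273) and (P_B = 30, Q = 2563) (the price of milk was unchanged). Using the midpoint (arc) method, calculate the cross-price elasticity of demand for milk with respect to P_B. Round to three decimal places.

-2.057

ΔQ_A = 2563 − 3273 = -710; ΔP_B = 30 − 26.65 = 3.35.
Midpoints: Q̄_A = 2918.0, P̄_B = 28.32.
ε = (ΔQ_A/Q̄_A)/(ΔP_B/P̄_B) = (-710/2918.0)/(3.35/28.32) ≈ -2.057.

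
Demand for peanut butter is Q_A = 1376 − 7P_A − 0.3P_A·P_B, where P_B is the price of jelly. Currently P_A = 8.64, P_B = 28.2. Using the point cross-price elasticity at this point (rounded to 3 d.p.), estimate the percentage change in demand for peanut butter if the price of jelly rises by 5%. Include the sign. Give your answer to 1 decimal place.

At P_A = 8.64, P_B = 28.2: Q_A = 1242.426.
∂Q_A/∂P_B = -0.3P_A = -2.5920.
ε = (∂Q_A/∂P_B)(P_B/Q_A) = -2.5920 × 28.2/1242.426 ≈ -0.059.
%ΔQ_A ≈ ε × %ΔP_B = -0.059 × (5%) = -0.3%.

-0.3%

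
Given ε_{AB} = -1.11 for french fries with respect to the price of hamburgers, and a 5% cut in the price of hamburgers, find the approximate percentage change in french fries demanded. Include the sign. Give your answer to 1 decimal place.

%ΔQ ≈ ε × %ΔP of hamburgers = -1.11 × (-5%) = 5.6%.

5.6%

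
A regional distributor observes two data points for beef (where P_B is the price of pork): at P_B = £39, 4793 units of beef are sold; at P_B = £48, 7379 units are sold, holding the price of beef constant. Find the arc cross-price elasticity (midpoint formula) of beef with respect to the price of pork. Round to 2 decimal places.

ΔQ_A = 7379 − 4793 = 2586; ΔP_B = 48 − 39 = 9.
Midpoints: Q̄_A = 6086.0, P̄_B = 43.50.
ε = (ΔQ_A/Q̄_A)/(ΔP_B/P̄_B) = (2586/6086.0)/(9/43.50) ≈ 2.05.

2.05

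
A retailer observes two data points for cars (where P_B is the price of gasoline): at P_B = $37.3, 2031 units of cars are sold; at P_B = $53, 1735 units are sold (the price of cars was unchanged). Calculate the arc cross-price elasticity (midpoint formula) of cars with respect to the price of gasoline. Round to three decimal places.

-0.452

ΔQ_A = 1735 − 2031 = -296; ΔP_B = 53 − 37.3 = 15.7.
Midpoints: Q̄_A = 1883.0, P̄_B = 45.15.
ε = (ΔQ_A/Q̄_A)/(ΔP_B/P̄_B) = (-296/1883.0)/(15.7/45.15) ≈ -0.452.
ε < 0: cars and gasoline are complements.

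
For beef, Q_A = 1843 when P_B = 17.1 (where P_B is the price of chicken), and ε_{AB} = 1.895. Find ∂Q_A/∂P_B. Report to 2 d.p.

204.24

ε = (∂Q_A/∂P_B)·(P_B/Q_A) ⇒ ∂Q_A/∂P_B = ε·Q_A/P_B = 1.895 × 1843/17.1 ≈ 204.24.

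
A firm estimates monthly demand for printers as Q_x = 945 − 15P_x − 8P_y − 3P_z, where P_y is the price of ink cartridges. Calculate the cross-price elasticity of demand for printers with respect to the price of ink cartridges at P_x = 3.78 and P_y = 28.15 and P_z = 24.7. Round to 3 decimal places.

-0.382

At P_x = 3.78 and P_y = 28.15 and P_z = 24.7: Q_x = 589.
∂Q_x/∂P_y = -8.
ε = (∂Q_x/∂P_y)(P_y/Q_x) = -8 × (28.15/589) ≈ -0.382.
Since ε < 0, printers and ink cartridges are complements.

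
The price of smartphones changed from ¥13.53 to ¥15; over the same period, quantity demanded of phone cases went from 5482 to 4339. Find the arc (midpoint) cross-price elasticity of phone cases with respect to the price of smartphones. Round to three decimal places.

ΔQ_A = 4339 − 5482 = -1143; ΔP_B = 15 − 13.53 = 1.47.
Midpoints: Q̄_A = 4910.5, P̄_B = 14.27.
ε = (ΔQ_A/Q̄_A)/(ΔP_B/P̄_B) = (-1143/4910.5)/(1.47/14.27) ≈ -2.259.

-2.259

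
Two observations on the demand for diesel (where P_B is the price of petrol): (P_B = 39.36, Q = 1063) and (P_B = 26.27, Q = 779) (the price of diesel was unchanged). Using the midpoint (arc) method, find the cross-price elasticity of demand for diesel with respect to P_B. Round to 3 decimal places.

ΔQ_A = 779 − 1063 = -284; ΔP_B = 26.27 − 39.36 = -13.09.
Midpoints: Q̄_A = 921.0, P̄_B = 32.81.
ε = (ΔQ_A/Q̄_A)/(ΔP_B/P̄_B) = (-284/921.0)/(-13.09/32.81) ≈ 0.773.
ε > 0: diesel and petrol are substitutes.

0.773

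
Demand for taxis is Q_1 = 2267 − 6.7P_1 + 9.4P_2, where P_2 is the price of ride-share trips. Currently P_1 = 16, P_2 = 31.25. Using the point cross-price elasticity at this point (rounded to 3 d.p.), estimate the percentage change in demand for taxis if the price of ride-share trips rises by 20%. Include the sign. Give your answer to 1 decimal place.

At P_1 = 16, P_2 = 31.25: Q_1 = 2453.55.
∂Q_1/∂P_2 = 9.4.
ε = (∂Q_1/∂P_2)(P_2/Q_1) = 9.4000 × 31.25/2453.55 ≈ 0.120.
%ΔQ_1 ≈ ε × %ΔP_2 = 0.120 × (20%) = 2.4%.

2.4%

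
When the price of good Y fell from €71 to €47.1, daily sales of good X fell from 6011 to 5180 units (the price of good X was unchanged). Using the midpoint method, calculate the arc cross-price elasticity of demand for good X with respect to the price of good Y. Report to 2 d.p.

ΔQ_X = 5180 − 6011 = -831; ΔP_Y = 47.1 − 71 = -23.9.
Midpoints: Q̄_X = 5595.5, P̄_Y = 59.05.
ε = (ΔQ_X/Q̄_X)/(ΔP_Y/P̄_Y) = (-831/5595.5)/(-23.9/59.05) ≈ 0.37.

0.37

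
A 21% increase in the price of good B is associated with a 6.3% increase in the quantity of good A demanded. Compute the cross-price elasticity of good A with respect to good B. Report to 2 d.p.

ε = (%ΔQ of good A) / (%ΔP of good B) = (6.3%) / (21%) ≈ 0.30.

0.30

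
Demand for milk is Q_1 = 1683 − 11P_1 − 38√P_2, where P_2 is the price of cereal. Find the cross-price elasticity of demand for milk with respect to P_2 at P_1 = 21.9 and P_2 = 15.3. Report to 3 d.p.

At P_1 = 21.9 and P_2 = 15.3: Q_1 = 1293.462.
∂Q_1/∂P_2 = -38/(2√P_2) = -38/(2√15.3) = -4.8574.
ε = (∂Q_1/∂P_2)(P_2/Q_1) = -4.8574 × (15.3/1293.462) ≈ -0.057.

-0.057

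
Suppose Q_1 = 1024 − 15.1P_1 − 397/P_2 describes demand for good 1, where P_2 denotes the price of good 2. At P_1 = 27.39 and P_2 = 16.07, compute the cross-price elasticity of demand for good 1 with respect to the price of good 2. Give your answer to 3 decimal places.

At P_1 = 27.39 and P_2 = 16.07: Q_1 = 585.707.
∂Q_1/∂P_2 = 397/P_2² = 1.5373.
ε = (∂Q_1/∂P_2)(P_2/Q_1) = 1.5373 × (16.07/585.707) ≈ 0.042.
ε > 0: substitutes.

0.042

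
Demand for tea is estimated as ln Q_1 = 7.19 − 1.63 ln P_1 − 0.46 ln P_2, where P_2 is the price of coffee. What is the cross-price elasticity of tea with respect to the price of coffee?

-0.46

In a log-linear (constant-elasticity) demand function, the coefficient on ln P_2 is the cross-price elasticity.
ε = -0.46. Negative, so tea and coffee are complements.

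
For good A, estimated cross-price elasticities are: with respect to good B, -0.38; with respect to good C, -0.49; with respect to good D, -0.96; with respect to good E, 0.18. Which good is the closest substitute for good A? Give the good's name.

Substitutes have ε > 0. Among the positive values, 0.18 (good E) is largest.

good E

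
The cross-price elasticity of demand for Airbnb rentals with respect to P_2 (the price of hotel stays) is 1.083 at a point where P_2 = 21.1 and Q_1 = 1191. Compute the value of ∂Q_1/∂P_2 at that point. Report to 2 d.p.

61.13

ε = (∂Q_1/∂P_2)·(P_2/Q_1) ⇒ ∂Q_1/∂P_2 = ε·Q_1/P_2 = 1.083 × 1191/21.1 ≈ 61.13.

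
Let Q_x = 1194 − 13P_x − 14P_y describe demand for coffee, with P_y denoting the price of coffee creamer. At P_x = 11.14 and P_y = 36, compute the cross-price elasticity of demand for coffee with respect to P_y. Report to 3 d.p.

At P_x = 11.14 and P_y = 36: Q_x = 545.18.
∂Q_x/∂P_y = -14.
ε = (∂Q_x/∂P_y)(P_y/Q_x) = -14 × (36/545.18) ≈ -0.924.

-0.924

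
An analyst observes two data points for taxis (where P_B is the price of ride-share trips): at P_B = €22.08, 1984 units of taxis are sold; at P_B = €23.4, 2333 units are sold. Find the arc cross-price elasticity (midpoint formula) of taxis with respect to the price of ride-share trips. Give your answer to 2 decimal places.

ΔQ_A = 2333 − 1984 = 349; ΔP_B = 23.4 − 22.08 = 1.32.
Midpoints: Q̄_A = 2158.5, P̄_B = 22.74.
ε = (ΔQ_A/Q̄_A)/(ΔP_B/P̄_B) = (349/2158.5)/(1.32/22.74) ≈ 2.79.

2.79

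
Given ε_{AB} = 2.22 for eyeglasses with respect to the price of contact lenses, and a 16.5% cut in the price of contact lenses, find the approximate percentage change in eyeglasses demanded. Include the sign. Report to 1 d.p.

%ΔQ ≈ ε × %ΔP of contact lenses = 2.22 × (-16.5%) = -36.6%.

-36.6%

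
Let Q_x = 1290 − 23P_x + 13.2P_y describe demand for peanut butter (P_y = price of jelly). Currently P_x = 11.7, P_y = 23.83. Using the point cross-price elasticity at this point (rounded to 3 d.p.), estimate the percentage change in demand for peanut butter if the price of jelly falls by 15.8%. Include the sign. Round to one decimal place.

-3.7%

At P_x = 11.7, P_y = 23.83: Q_x = 1335.456.
∂Q_x/∂P_y = 13.2.
ε = (∂Q_x/∂P_y)(P_y/Q_x) = 13.2000 × 23.83/1335.456 ≈ 0.236.
%ΔQ_x ≈ ε × %ΔP_y = 0.236 × (-15.8%) = -3.7%.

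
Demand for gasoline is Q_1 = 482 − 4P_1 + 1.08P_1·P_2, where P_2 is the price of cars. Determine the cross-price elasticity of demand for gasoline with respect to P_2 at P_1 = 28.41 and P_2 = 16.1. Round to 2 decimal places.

At P_1 = 28.41 and P_2 = 16.1: Q_1 = 862.353.
∂Q_1/∂P_2 = 1.08P_1 = 1.08(28.41) = 30.6828.
ε = (∂Q_1/∂P_2)(P_2/Q_1) = 30.6828 × (16.1/862.353) ≈ 0.57.
ε > 0: substitutes.

0.57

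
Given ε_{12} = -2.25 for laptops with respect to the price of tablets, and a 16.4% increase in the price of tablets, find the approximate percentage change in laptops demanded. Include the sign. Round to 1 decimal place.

%ΔQ ≈ ε × %ΔP of tablets = -2.25 × (16.4%) = -36.9%.

-36.9%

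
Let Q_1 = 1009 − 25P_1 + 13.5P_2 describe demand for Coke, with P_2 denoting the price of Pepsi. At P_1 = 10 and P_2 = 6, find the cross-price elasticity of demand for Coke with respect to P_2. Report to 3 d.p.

At P_1 = 10 and P_2 = 6: Q_1 = 840.
∂Q_1/∂P_2 = 13.5.
ε = (∂Q_1/∂P_2)(P_2/Q_1) = 13.5 × (6/840) ≈ 0.096.

0.096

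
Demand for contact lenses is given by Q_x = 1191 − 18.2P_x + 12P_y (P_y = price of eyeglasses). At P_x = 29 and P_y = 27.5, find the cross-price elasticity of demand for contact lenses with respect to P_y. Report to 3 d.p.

At P_x = 29 and P_y = 27.5: Q_x = 993.2.
∂Q_x/∂P_y = 12.
ε = (∂Q_x/∂P_y)(P_y/Q_x) = 12 × (27.5/993.2) ≈ 0.332.
Since ε > 0, contact lenses and eyeglasses are substitutes.

0.332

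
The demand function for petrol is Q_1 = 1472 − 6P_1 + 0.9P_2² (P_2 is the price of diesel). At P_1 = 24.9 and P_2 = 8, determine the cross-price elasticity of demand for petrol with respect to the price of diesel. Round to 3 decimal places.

0.083

At P_1 = 24.9 and P_2 = 8: Q_1 = 1380.2.
∂Q_1/∂P_2 = 1.8P_2 = 1.8(8) = 14.4000.
ε = (∂Q_1/∂P_2)(P_2/Q_1) = 14.4000 × (8/1380.2) ≈ 0.083.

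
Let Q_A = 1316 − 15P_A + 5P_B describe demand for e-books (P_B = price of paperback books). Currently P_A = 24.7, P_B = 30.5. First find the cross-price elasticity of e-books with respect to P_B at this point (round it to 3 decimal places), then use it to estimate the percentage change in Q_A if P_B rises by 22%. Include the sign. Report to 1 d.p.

At P_A = 24.7, P_B = 30.5: Q_A = 1098.
∂Q_A/∂P_B = 5.
ε = (∂Q_A/∂P_B)(P_B/Q_A) = 5.0000 × 30.5/1098 ≈ 0.139.
%ΔQ_A ≈ ε × %ΔP_B = 0.139 × (22%) = 3.1%.

3.1%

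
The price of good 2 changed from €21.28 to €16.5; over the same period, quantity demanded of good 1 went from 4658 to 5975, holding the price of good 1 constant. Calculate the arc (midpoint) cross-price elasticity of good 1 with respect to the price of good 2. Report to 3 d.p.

ΔQ_1 = 5975 − 4658 = 1317; ΔP_2 = 16.5 − 21.28 = -4.78.
Midpoints: Q̄_1 = 5316.5, P̄_2 = 18.89.
ε = (ΔQ_1/Q̄_1)/(ΔP_2/P̄_2) = (1317/5316.5)/(-4.78/18.89) ≈ -0.979.

-0.979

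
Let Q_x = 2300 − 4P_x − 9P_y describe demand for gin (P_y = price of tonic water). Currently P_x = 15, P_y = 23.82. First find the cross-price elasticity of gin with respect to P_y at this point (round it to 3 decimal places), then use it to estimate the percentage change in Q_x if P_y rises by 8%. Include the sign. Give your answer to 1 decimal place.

-0.8%

At P_x = 15, P_y = 23.82: Q_x = 2025.62.
∂Q_x/∂P_y = -9.
ε = (∂Q_x/∂P_y)(P_y/Q_x) = -9.0000 × 23.82/2025.62 ≈ -0.106.
%ΔQ_x ≈ ε × %ΔP_y = -0.106 × (8%) = -0.8%.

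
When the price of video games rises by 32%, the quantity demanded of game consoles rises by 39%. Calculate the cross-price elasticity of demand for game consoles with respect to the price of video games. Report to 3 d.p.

1.219

ε = (%ΔQ of game consoles) / (%ΔP of video games) = (39%) / (32%) ≈ 1.219.
Positive cross-price elasticity: substitutes.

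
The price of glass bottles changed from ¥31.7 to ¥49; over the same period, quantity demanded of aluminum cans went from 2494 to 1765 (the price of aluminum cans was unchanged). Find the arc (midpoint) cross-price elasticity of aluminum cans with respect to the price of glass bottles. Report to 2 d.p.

-0.80

ΔQ_A = 1765 − 2494 = -729; ΔP_B = 49 − 31.7 = 17.3.
Midpoints: Q̄_A = 2129.5, P̄_B = 40.35.
ε = (ΔQ_A/Q̄_A)/(ΔP_B/P̄_B) = (-729/2129.5)/(17.3/40.35) ≈ -0.80.
ε < 0: aluminum cans and glass bottles are complements.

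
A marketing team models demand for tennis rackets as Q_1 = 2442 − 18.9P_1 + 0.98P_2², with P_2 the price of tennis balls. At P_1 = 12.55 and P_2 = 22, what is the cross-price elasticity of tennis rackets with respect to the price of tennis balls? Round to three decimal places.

At P_1 = 12.55 and P_2 = 22: Q_1 = 2679.125.
∂Q_1/∂P_2 = 1.96P_2 = 1.96(22) = 43.1200.
ε = (∂Q_1/∂P_2)(P_2/Q_1) = 43.1200 × (22/2679.125) ≈ 0.354.
ε > 0: substitutes.

0.354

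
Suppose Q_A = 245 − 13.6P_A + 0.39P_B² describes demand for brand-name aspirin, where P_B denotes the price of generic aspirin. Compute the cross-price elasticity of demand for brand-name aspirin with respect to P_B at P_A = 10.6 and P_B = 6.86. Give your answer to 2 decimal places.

0.31

At P_A = 10.6 and P_B = 6.86: Q_A = 119.193.
∂Q_A/∂P_B = 0.78P_B = 0.78(6.86) = 5.3508.
ε = (∂Q_A/∂P_B)(P_B/Q_A) = 5.3508 × (6.86/119.193) ≈ 0.31.
ε > 0: substitutes.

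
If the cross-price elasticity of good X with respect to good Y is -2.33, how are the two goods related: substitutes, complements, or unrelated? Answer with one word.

complements

ε = -2.33 < 0, so a higher price of good Y lowers demand for good X: complements.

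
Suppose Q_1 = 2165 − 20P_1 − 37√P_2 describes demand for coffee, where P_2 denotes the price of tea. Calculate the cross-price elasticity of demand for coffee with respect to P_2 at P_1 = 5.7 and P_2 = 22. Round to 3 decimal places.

At P_1 = 5.7 and P_2 = 22: Q_1 = 1877.455.
∂Q_1/∂P_2 = -37/(2√P_2) = -37/(2√22) = -3.9442.
ε = (∂Q_1/∂P_2)(P_2/Q_1) = -3.9442 × (22/1877.455) ≈ -0.046.
ε < 0: complements.

-0.046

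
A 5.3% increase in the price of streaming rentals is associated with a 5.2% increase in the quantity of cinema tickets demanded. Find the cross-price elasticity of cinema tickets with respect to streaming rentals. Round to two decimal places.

0.98

ε = (%ΔQ of cinema tickets) / (%ΔP of streaming rentals) = (5.2%) / (5.3%) ≈ 0.98.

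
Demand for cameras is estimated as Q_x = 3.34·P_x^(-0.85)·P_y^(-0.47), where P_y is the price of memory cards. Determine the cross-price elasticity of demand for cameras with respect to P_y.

In a log-linear (constant-elasticity) demand function, the coefficient on the exponent of P_y is the cross-price elasticity.
ε = -0.47. Negative, so cameras and memory cards are complements.

-0.47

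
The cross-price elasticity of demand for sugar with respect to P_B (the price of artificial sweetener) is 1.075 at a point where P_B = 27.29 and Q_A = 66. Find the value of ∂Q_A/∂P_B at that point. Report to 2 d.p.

2.60

ε = (∂Q_A/∂P_B)·(P_B/Q_A) ⇒ ∂Q_A/∂P_B = ε·Q_A/P_B = 1.075 × 66/27.29 ≈ 2.60.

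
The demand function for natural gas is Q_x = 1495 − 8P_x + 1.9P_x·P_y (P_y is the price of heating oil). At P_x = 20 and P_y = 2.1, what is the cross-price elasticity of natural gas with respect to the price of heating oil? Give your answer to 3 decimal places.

At P_x = 20 and P_y = 2.1: Q_x = 1414.8.
∂Q_x/∂P_y = 1.9P_x = 1.9(20) = 38.0000.
ε = (∂Q_x/∂P_y)(P_y/Q_x) = 38.0000 × (2.1/1414.8) ≈ 0.056.

0.056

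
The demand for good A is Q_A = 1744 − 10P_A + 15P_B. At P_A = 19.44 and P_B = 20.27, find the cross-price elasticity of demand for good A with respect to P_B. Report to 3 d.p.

0.164

At P_A = 19.44 and P_B = 20.27: Q_A = 1853.65.
∂Q_A/∂P_B = 15.
ε = (∂Q_A/∂P_B)(P_B/Q_A) = 15 × (20.27/1853.65) ≈ 0.164.
Since ε > 0, good A and good B are substitutes.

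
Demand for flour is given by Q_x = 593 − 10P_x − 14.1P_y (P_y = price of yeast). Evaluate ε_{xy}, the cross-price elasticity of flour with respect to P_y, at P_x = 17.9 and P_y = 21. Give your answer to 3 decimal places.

At P_x = 17.9 and P_y = 21: Q_x = 117.9.
∂Q_x/∂P_y = -14.1.
ε = (∂Q_x/∂P_y)(P_y/Q_x) = -14.1 × (21/117.9) ≈ -2.511.

-2.511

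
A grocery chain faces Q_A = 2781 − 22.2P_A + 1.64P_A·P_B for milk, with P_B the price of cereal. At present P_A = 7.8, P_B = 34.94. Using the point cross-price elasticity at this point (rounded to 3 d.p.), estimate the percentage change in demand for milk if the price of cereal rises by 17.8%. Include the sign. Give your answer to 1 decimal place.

2.6%

At P_A = 7.8, P_B = 34.94: Q_A = 3054.792.
∂Q_A/∂P_B = 1.64P_A = 12.7920.
ε = (∂Q_A/∂P_B)(P_B/Q_A) = 12.7920 × 34.94/3054.792 ≈ 0.146.
%ΔQ_A ≈ ε × %ΔP_B = 0.146 × (17.8%) = 2.6%.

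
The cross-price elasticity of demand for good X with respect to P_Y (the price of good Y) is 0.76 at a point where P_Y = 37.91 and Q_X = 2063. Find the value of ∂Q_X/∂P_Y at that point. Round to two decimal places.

ε = (∂Q_X/∂P_Y)·(P_Y/Q_X) ⇒ ∂Q_X/∂P_Y = ε·Q_X/P_Y = 0.76 × 2063/37.91 ≈ 41.36.

41.36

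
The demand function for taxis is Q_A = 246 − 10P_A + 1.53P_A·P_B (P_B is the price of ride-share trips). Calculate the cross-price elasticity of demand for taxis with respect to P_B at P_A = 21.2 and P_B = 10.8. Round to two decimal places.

At P_A = 21.2 and P_B = 10.8: Q_A = 384.309.
∂Q_A/∂P_B = 1.53P_A = 1.53(21.2) = 32.4360.
ε = (∂Q_A/∂P_B)(P_B/Q_A) = 32.4360 × (10.8/384.309) ≈ 0.91.
ε > 0: substitutes.

0.91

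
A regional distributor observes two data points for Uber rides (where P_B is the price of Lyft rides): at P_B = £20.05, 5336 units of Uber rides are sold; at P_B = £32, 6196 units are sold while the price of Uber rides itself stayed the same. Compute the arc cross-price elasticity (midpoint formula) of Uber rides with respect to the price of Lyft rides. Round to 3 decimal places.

ΔQ_A = 6196 − 5336 = 860; ΔP_B = 32 − 20.05 = 11.95.
Midpoints: Q̄_A = 5766.0, P̄_B = 26.02.
ε = (ΔQ_A/Q̄_A)/(ΔP_B/P̄_B) = (860/5766.0)/(11.95/26.02) ≈ 0.325.

0.325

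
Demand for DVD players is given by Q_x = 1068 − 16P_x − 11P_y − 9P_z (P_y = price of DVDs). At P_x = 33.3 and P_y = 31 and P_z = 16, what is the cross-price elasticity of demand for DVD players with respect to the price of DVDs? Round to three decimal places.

-6.793

At P_x = 33.3 and P_y = 31 and P_z = 16: Q_x = 50.2.
∂Q_x/∂P_y = -11.
ε = (∂Q_x/∂P_y)(P_y/Q_x) = -11 × (31/50.2) ≈ -6.793.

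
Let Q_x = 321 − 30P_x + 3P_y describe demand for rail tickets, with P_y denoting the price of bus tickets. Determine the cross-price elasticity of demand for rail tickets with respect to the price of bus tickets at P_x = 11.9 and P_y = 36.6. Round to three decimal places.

At P_x = 11.9 and P_y = 36.6: Q_x = 73.8.
∂Q_x/∂P_y = 3.
ε = (∂Q_x/∂P_y)(P_y/Q_x) = 3 × (36.6/73.8) ≈ 1.488.

1.488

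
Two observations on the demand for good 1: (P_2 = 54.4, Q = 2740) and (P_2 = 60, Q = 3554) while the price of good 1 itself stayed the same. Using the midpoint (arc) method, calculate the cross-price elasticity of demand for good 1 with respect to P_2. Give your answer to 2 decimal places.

2.64

ΔQ_1 = 3554 − 2740 = 814; ΔP_2 = 60 − 54.4 = 5.6.
Midpoints: Q̄_1 = 3147.0, P̄_2 = 57.20.
ε = (ΔQ_1/Q̄_1)/(ΔP_2/P̄_2) = (814/3147.0)/(5.6/57.20) ≈ 2.64.
ε > 0: good 1 and good 2 are substitutes.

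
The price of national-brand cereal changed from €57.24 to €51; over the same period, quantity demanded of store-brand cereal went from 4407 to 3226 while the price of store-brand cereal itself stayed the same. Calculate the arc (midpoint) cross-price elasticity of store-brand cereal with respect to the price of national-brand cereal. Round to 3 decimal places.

2.684

ΔQ_A = 3226 − 4407 = -1181; ΔP_B = 51 − 57.24 = -6.24.
Midpoints: Q̄_A = 3816.5, P̄_B = 54.12.
ε = (ΔQ_A/Q̄_A)/(ΔP_B/P̄_B) = (-1181/3816.5)/(-6.24/54.12) ≈ 2.684.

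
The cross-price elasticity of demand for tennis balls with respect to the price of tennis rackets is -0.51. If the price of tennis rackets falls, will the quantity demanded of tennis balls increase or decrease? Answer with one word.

ε < 0 and the price of tennis rackets falls, so the quantity of tennis balls moves in the opposite direction: it increases.

increase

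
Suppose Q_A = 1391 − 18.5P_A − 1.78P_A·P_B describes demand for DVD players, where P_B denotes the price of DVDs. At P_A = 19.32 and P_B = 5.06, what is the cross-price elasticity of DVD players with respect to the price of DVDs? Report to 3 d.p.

At P_A = 19.32 and P_B = 5.06: Q_A = 859.569.
∂Q_A/∂P_B = -1.78P_A = -1.78(19.32) = -34.3896.
ε = (∂Q_A/∂P_B)(P_B/Q_A) = -34.3896 × (5.06/859.569) ≈ -0.202.
ε < 0: complements.

-0.202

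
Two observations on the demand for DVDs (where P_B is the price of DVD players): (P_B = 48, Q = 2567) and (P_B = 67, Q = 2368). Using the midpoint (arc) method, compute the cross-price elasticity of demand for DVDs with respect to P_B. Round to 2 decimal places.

-0.24

ΔQ_A = 2368 − 2567 = -199; ΔP_B = 67 − 48 = 19.
Midpoints: Q̄_A = 2467.5, P̄_B = 57.50.
ε = (ΔQ_A/Q̄_A)/(ΔP_B/P̄_B) = (-199/2467.5)/(19/57.50) ≈ -0.24.
ε < 0: DVDs and DVD players are complements.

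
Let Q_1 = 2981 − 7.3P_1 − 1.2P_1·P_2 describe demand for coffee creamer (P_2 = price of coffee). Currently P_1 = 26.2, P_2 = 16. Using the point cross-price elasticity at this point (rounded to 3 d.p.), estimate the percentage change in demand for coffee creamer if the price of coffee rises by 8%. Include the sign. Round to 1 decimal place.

-1.8%

At P_1 = 26.2, P_2 = 16: Q_1 = 2286.7.
∂Q_1/∂P_2 = -1.2P_1 = -31.4400.
ε = (∂Q_1/∂P_2)(P_2/Q_1) = -31.4400 × 16/2286.7 ≈ -0.220.
%ΔQ_1 ≈ ε × %ΔP_2 = -0.220 × (8%) = -1.8%.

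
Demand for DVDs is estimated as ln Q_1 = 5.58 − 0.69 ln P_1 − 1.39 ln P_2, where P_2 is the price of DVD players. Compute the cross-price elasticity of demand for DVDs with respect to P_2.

-1.39

In a log-linear (constant-elasticity) demand function, the coefficient on ln P_2 is the cross-price elasticity.
ε = -1.39. Negative, so DVDs and DVD players are complements.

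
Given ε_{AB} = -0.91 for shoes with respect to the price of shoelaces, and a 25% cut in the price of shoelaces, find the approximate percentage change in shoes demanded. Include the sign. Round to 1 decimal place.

22.8%

%ΔQ ≈ ε × %ΔP of shoelaces = -0.91 × (-25%) = 22.8%.
Demand for shoes rises by about 22.8%.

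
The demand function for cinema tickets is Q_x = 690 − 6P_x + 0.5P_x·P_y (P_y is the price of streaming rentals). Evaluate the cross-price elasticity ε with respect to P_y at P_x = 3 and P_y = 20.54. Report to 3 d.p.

At P_x = 3 and P_y = 20.54: Q_x = 702.81.
∂Q_x/∂P_y = 0.5P_x = 0.5(3) = 1.5000.
ε = (∂Q_x/∂P_y)(P_y/Q_x) = 1.5000 × (20.54/702.81) ≈ 0.044.

0.044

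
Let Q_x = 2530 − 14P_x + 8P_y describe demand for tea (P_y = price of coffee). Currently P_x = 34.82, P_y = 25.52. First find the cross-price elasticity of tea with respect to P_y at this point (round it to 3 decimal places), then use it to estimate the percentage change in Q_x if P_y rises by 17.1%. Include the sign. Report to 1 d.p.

1.6%

At P_x = 34.82, P_y = 25.52: Q_x = 2246.68.
∂Q_x/∂P_y = 8.
ε = (∂Q_x/∂P_y)(P_y/Q_x) = 8.0000 × 25.52/2246.68 ≈ 0.091.
%ΔQ_x ≈ ε × %ΔP_y = 0.091 × (17.1%) = 1.6%.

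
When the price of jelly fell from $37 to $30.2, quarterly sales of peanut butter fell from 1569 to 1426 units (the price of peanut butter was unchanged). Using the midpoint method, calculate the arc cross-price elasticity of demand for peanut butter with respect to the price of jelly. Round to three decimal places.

ΔQ_A = 1426 − 1569 = -143; ΔP_B = 30.2 − 37 = -6.8.
Midpoints: Q̄_A = 1497.5, P̄_B = 33.60.
ε = (ΔQ_A/Q̄_A)/(ΔP_B/P̄_B) = (-143/1497.5)/(-6.8/33.60) ≈ 0.472.
ε > 0: peanut butter and jelly are substitutes.

0.472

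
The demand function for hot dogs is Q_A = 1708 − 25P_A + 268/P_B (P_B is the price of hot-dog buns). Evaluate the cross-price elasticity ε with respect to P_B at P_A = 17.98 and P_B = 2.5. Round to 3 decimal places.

At P_A = 17.98 and P_B = 2.5: Q_A = 1365.7.
∂Q_A/∂P_B = −268/P_B² = -42.8800.
ε = (∂Q_A/∂P_B)(P_B/Q_A) = -42.8800 × (2.5/1365.7) ≈ -0.078.

-0.078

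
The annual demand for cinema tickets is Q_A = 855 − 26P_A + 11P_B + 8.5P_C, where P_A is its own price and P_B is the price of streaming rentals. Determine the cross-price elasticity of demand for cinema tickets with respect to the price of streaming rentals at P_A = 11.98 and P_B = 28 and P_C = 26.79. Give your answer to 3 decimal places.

0.285

At P_A = 11.98 and P_B = 28 and P_C = 26.79: Q_A = 1079.235.
∂Q_A/∂P_B = 11.
ε = (∂Q_A/∂P_B)(P_B/Q_A) = 11 × (28/1079.235) ≈ 0.285.
Since ε > 0, cinema tickets and streaming rentals are substitutes.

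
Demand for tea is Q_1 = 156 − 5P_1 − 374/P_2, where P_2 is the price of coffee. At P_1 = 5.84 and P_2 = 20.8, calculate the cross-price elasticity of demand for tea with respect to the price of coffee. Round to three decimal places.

At P_1 = 5.84 and P_2 = 20.8: Q_1 = 108.819.
∂Q_1/∂P_2 = 374/P_2² = 0.8645.
ε = (∂Q_1/∂P_2)(P_2/Q_1) = 0.8645 × (20.8/108.819) ≈ 0.165.
ε > 0: substitutes.

0.165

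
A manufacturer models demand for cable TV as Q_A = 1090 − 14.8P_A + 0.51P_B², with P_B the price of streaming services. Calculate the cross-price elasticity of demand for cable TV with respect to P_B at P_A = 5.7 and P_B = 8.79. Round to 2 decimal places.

0.08

At P_A = 5.7 and P_B = 8.79: Q_A = 1045.045.
∂Q_A/∂P_B = 1.02P_B = 1.02(8.79) = 8.9658.
ε = (∂Q_A/∂P_B)(P_B/Q_A) = 8.9658 × (8.79/1045.045) ≈ 0.08.
ε > 0: substitutes.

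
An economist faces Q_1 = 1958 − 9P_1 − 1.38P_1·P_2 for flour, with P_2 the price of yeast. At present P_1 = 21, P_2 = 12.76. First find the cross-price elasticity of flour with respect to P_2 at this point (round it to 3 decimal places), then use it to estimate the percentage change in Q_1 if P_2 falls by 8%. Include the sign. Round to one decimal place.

2.1%

At P_1 = 21, P_2 = 12.76: Q_1 = 1399.215.
∂Q_1/∂P_2 = -1.38P_1 = -28.9800.
ε = (∂Q_1/∂P_2)(P_2/Q_1) = -28.9800 × 12.76/1399.215 ≈ -0.264.
%ΔQ_1 ≈ ε × %ΔP_2 = -0.264 × (-8%) = 2.1%.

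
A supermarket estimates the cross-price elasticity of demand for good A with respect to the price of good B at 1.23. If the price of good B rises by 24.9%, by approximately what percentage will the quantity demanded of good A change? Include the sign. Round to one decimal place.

30.6%

%ΔQ ≈ ε × %ΔP of good B = 1.23 × (24.9%) = 30.6%.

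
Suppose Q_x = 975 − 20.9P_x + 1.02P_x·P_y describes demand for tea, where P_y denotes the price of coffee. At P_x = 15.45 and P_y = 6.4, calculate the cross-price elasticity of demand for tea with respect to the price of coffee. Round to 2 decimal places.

At P_x = 15.45 and P_y = 6.4: Q_x = 752.953.
∂Q_x/∂P_y = 1.02P_x = 1.02(15.45) = 15.7590.
ε = (∂Q_x/∂P_y)(P_y/Q_x) = 15.7590 × (6.4/752.953) ≈ 0.13.

0.13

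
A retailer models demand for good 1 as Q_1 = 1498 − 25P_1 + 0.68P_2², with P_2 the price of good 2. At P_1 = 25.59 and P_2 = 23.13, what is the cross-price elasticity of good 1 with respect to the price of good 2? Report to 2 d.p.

At P_1 = 25.59 and P_2 = 23.13: Q_1 = 1222.048.
∂Q_1/∂P_2 = 1.36P_2 = 1.36(23.13) = 31.4568.
ε = (∂Q_1/∂P_2)(P_2/Q_1) = 31.4568 × (23.13/1222.048) ≈ 0.60.
ε > 0: substitutes.

0.60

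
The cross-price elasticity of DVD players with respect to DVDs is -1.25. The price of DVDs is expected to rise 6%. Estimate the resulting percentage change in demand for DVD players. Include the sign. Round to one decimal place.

%ΔQ ≈ ε × %ΔP of DVDs = -1.25 × (6%) = -7.5%.

-7.5%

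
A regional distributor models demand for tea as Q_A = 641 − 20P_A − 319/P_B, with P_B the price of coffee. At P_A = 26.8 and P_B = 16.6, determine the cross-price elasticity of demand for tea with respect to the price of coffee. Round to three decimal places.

0.224

At P_A = 26.8 and P_B = 16.6: Q_A = 85.783.
∂Q_A/∂P_B = 319/P_B² = 1.1576.
ε = (∂Q_A/∂P_B)(P_B/Q_A) = 1.1576 × (16.6/85.783) ≈ 0.224.
ε > 0: substitutes.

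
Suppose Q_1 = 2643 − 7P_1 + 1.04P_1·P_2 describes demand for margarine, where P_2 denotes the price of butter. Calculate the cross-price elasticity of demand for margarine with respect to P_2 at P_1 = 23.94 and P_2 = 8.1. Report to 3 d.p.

At P_1 = 23.94 and P_2 = 8.1: Q_1 = 2677.091.
∂Q_1/∂P_2 = 1.04P_1 = 1.04(23.94) = 24.8976.
ε = (∂Q_1/∂P_2)(P_2/Q_1) = 24.8976 × (8.1/2677.091) ≈ 0.075.
ε > 0: substitutes.

0.075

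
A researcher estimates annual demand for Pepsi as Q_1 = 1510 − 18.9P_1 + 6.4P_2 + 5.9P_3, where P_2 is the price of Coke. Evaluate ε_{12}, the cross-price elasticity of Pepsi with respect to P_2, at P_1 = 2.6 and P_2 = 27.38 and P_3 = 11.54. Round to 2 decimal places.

0.10

At P_1 = 2.6 and P_2 = 27.38 and P_3 = 11.54: Q_1 = 1704.178.
∂Q_1/∂P_2 = 6.4.
ε = (∂Q_1/∂P_2)(P_2/Q_1) = 6.4 × (27.38/1704.178) ≈ 0.10.
Since ε > 0, Pepsi and Coke are substitutes.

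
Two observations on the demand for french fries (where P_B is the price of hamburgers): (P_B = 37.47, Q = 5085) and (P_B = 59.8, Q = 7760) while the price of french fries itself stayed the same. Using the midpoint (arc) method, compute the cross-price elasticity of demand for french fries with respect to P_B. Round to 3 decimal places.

ΔQ_A = 7760 − 5085 = 2675; ΔP_B = 59.8 − 37.47 = 22.33.
Midpoints: Q̄_A = 6422.5, P̄_B = 48.63.
ε = (ΔQ_A/Q̄_A)/(ΔP_B/P̄_B) = (2675/6422.5)/(22.33/48.63) ≈ 0.907.

0.907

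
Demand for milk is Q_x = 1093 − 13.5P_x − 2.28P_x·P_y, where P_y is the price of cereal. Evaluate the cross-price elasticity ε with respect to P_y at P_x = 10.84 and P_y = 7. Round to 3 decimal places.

-0.224

At P_x = 10.84 and P_y = 7: Q_x = 773.654.
∂Q_x/∂P_y = -2.28P_x = -2.28(10.84) = -24.7152.
ε = (∂Q_x/∂P_y)(P_y/Q_x) = -24.7152 × (7/773.654) ≈ -0.224.
ε < 0: complements.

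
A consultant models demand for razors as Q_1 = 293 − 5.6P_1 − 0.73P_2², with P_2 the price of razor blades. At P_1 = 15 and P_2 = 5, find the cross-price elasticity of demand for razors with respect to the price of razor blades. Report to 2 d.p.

At P_1 = 15 and P_2 = 5: Q_1 = 190.75.
∂Q_1/∂P_2 = -1.46P_2 = -1.46(5) = -7.3000.
ε = (∂Q_1/∂P_2)(P_2/Q_1) = -7.3000 × (5/190.75) ≈ -0.19.

-0.19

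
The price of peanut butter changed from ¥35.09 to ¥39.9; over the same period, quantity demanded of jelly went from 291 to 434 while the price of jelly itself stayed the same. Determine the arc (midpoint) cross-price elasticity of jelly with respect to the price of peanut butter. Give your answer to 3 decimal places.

3.075

ΔQ_A = 434 − 291 = 143; ΔP_B = 39.9 − 35.09 = 4.81.
Midpoints: Q̄_A = 362.5, P̄_B = 37.50.
ε = (ΔQ_A/Q̄_A)/(ΔP_B/P̄_B) = (143/362.5)/(4.81/37.50) ≈ 3.075.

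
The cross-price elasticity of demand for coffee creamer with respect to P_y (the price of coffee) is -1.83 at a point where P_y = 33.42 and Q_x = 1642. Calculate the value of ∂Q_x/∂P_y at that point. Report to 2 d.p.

-89.91

ε = (∂Q_x/∂P_y)·(P_y/Q_x) ⇒ ∂Q_x/∂P_y = ε·Q_x/P_y = -1.83 × 1642/33.42 ≈ -89.91.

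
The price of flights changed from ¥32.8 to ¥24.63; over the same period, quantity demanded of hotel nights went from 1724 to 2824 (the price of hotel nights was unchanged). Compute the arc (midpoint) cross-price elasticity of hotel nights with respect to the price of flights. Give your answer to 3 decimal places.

-1.700

ΔQ_A = 2824 − 1724 = 1100; ΔP_B = 24.63 − 32.8 = -8.17.
Midpoints: Q̄_A = 2274.0, P̄_B = 28.71.
ε = (ΔQ_A/Q̄_A)/(ΔP_B/P̄_B) = (1100/2274.0)/(-8.17/28.71) ≈ -1.700.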